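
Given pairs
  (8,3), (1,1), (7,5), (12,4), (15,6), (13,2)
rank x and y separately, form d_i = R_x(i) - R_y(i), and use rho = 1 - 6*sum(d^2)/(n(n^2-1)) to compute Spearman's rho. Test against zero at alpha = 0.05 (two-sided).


Step 1: Rank x and y separately (midranks; no ties here).
rank(x): 8->3, 1->1, 7->2, 12->4, 15->6, 13->5
rank(y): 3->3, 1->1, 5->5, 4->4, 6->6, 2->2
Step 2: d_i = R_x(i) - R_y(i); compute d_i^2.
  (3-3)^2=0, (1-1)^2=0, (2-5)^2=9, (4-4)^2=0, (6-6)^2=0, (5-2)^2=9
sum(d^2) = 18.
Step 3: rho = 1 - 6*18 / (6*(6^2 - 1)) = 1 - 108/210 = 0.485714.
Step 4: Under H0, t = rho * sqrt((n-2)/(1-rho^2)) = 1.1113 ~ t(4).
Step 5: Two-sided p-value from the t-distribution with 4 df = 0.328723.
Step 6: alpha = 0.05. fail to reject H0.

rho = 0.4857, p = 0.328723, fail to reject H0 at alpha = 0.05.


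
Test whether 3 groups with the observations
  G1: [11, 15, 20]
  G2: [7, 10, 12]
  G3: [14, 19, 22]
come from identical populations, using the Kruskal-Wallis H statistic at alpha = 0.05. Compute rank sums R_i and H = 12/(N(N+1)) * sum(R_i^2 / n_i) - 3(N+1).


Step 1: Combine all N = 9 observations and assign midranks.
sorted (value, group, rank): (7,G2,1), (10,G2,2), (11,G1,3), (12,G2,4), (14,G3,5), (15,G1,6), (19,G3,7), (20,G1,8), (22,G3,9)
Step 2: Sum ranks within each group.
R_1 = 17 (n_1 = 3)
R_2 = 7 (n_2 = 3)
R_3 = 21 (n_3 = 3)
Step 3: H = 12/(N(N+1)) * sum(R_i^2/n_i) - 3(N+1)
     = 12/(9*10) * (17^2/3 + 7^2/3 + 21^2/3) - 3*10
     = 0.133333 * 259.667 - 30
     = 4.622222.
Step 4: No ties, so H is used without correction.
Step 5: Under H0, H ~ chi^2(2); p-value = 0.099151.
Step 6: alpha = 0.05. fail to reject H0.

H = 4.6222, df = 2, p = 0.099151, fail to reject H0.


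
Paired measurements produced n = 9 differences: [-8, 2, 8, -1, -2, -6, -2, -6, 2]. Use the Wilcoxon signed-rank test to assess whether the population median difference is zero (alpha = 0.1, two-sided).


Step 1: Drop any zero differences (none here) and take |d_i|.
|d| = [8, 2, 8, 1, 2, 6, 2, 6, 2]
Step 2: Midrank |d_i| (ties get averaged ranks).
ranks: |8|->8.5, |2|->3.5, |8|->8.5, |1|->1, |2|->3.5, |6|->6.5, |2|->3.5, |6|->6.5, |2|->3.5
Step 3: Attach original signs; sum ranks with positive sign and with negative sign.
W+ = 3.5 + 8.5 + 3.5 = 15.5
W- = 8.5 + 1 + 3.5 + 6.5 + 3.5 + 6.5 = 29.5
(Check: W+ + W- = 45 should equal n(n+1)/2 = 45.)
Step 4: Test statistic W = min(W+, W-) = 15.5.
Step 5: Ties in |d|, so use the tie-corrected normal approximation.
        E[W] = n(n+1)/4 = 9*10/4 = 22.5.
        Tie groups: |d|=2 (t=4), |d|=6 (t=2), |d|=8 (t=2); sum(t^3 - t) = 72.
        Var[W] = n(n+1)(2n+1)/24 - sum(t^3-t)/48 = 1710/24 - 72/48 = 69.75.
        z = (W - E[W]) / sqrt(Var[W]) = (15.5 - 22.5) / 8.3516 = -0.8382.
        Two-sided p = 2*Phi(z) = 0.401942.
Step 6: alpha = 0.1. fail to reject H0.

W+ = 15.5, W- = 29.5, W = min = 15.5, p = 0.401942, fail to reject H0.


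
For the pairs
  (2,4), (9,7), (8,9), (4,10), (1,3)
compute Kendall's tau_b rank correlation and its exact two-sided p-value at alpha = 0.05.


Step 1: Enumerate the 10 unordered pairs (i,j) with i<j and classify each by sign(x_j-x_i) * sign(y_j-y_i).
  (1,2):dx=+7,dy=+3->C; (1,3):dx=+6,dy=+5->C; (1,4):dx=+2,dy=+6->C; (1,5):dx=-1,dy=-1->C
  (2,3):dx=-1,dy=+2->D; (2,4):dx=-5,dy=+3->D; (2,5):dx=-8,dy=-4->C; (3,4):dx=-4,dy=+1->D
  (3,5):dx=-7,dy=-6->C; (4,5):dx=-3,dy=-7->C
Step 2: C = 7, D = 3, total pairs = 10.
Step 3: tau = (C - D)/(n(n-1)/2) = (7 - 3)/10 = 0.400000.
Step 4: Exact two-sided p-value (enumerate n! = 120 permutations of y under H0): p = 0.483333.
Step 5: alpha = 0.05. fail to reject H0.

tau_b = 0.4000 (C=7, D=3), p = 0.483333, fail to reject H0.


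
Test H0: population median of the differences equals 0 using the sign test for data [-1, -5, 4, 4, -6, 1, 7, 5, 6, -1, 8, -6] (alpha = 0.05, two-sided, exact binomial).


Step 1: Discard zero differences. Original n = 12; n_eff = number of nonzero differences = 12.
Nonzero differences (with sign): -1, -5, +4, +4, -6, +1, +7, +5, +6, -1, +8, -6
Step 2: Count signs: positive = 7, negative = 5.
Step 3: Under H0: P(positive) = 0.5, so the number of positives S ~ Bin(12, 0.5).
Step 4: Two-sided exact p-value = sum of Bin(12,0.5) probabilities at or below the observed probability = 0.774414.
Step 5: alpha = 0.05. fail to reject H0.

n_eff = 12, pos = 7, neg = 5, p = 0.774414, fail to reject H0.


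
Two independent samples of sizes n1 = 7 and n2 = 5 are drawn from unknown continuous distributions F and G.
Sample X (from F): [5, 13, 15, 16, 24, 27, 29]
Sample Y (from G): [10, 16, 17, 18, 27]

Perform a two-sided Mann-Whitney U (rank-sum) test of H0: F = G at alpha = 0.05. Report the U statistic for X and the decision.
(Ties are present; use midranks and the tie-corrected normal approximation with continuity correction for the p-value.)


Step 1: Combine and sort all 12 observations; assign midranks.
sorted (value, group): (5,X), (10,Y), (13,X), (15,X), (16,X), (16,Y), (17,Y), (18,Y), (24,X), (27,X), (27,Y), (29,X)
ranks: 5->1, 10->2, 13->3, 15->4, 16->5.5, 16->5.5, 17->7, 18->8, 24->9, 27->10.5, 27->10.5, 29->12
Step 2: Rank sum for X: R1 = 1 + 3 + 4 + 5.5 + 9 + 10.5 + 12 = 45.
Step 3: U_X = R1 - n1(n1+1)/2 = 45 - 7*8/2 = 45 - 28 = 17.
       U_Y = n1*n2 - U_X = 35 - 17 = 18.
Step 4: Ties are present, so use the tie-corrected normal approximation (with continuity correction) for the p-value.
Step 5: p-value = 1.000000; compare to alpha = 0.05. fail to reject H0.

U_X = 17, p = 1.000000, fail to reject H0 at alpha = 0.05.


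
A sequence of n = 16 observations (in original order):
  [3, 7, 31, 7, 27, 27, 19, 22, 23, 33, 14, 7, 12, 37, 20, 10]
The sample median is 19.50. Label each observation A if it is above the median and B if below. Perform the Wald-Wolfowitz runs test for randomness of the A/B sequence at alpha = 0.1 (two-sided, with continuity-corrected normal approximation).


Step 1: Compute median = 19.50; label A = above, B = below.
Labels in order: BBABAABAAABBBAAB  (n_A = 8, n_B = 8)
Step 2: Count runs R = 9.
Step 3: Under H0 (random ordering), E[R] = 2*n_A*n_B/(n_A+n_B) + 1 = 2*8*8/16 + 1 = 9.0000.
        Var[R] = 2*n_A*n_B*(2*n_A*n_B - n_A - n_B) / ((n_A+n_B)^2 * (n_A+n_B-1)) = 14336/3840 = 3.7333.
        SD[R] = 1.9322.
Step 4: R = E[R], so z = 0 with no continuity correction.
Step 5: Two-sided p-value via normal approximation = 2*(1 - Phi(|z|)) = 1.000000.
Step 6: alpha = 0.1. fail to reject H0.

R = 9, z = 0.0000, p = 1.000000, fail to reject H0.


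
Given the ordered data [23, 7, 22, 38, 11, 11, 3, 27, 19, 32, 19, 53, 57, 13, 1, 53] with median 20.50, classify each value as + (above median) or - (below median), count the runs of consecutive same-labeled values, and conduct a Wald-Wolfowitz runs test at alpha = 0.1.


Step 1: Compute median = 20.50; label A = above, B = below.
Labels in order: ABAABBBABABAABBA  (n_A = 8, n_B = 8)
Step 2: Count runs R = 11.
Step 3: Under H0 (random ordering), E[R] = 2*n_A*n_B/(n_A+n_B) + 1 = 2*8*8/16 + 1 = 9.0000.
        Var[R] = 2*n_A*n_B*(2*n_A*n_B - n_A - n_B) / ((n_A+n_B)^2 * (n_A+n_B-1)) = 14336/3840 = 3.7333.
        SD[R] = 1.9322.
Step 4: Continuity-corrected z = (R - 0.5 - E[R]) / SD[R] = (11 - 0.5 - 9.0000) / 1.9322 = 0.7763.
Step 5: Two-sided p-value via normal approximation = 2*(1 - Phi(|z|)) = 0.437558.
Step 6: alpha = 0.1. fail to reject H0.

R = 11, z = 0.7763, p = 0.437558, fail to reject H0.


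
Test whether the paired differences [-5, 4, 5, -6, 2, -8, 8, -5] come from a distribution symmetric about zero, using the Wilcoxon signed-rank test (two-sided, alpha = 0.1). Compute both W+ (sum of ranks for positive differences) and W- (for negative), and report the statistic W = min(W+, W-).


Step 1: Drop any zero differences (none here) and take |d_i|.
|d| = [5, 4, 5, 6, 2, 8, 8, 5]
Step 2: Midrank |d_i| (ties get averaged ranks).
ranks: |5|->4, |4|->2, |5|->4, |6|->6, |2|->1, |8|->7.5, |8|->7.5, |5|->4
Step 3: Attach original signs; sum ranks with positive sign and with negative sign.
W+ = 2 + 4 + 1 + 7.5 = 14.5
W- = 4 + 6 + 7.5 + 4 = 21.5
(Check: W+ + W- = 36 should equal n(n+1)/2 = 36.)
Step 4: Test statistic W = min(W+, W-) = 14.5.
Step 5: Ties in |d|, so use the tie-corrected normal approximation.
        E[W] = n(n+1)/4 = 8*9/4 = 18.
        Tie groups: |d|=5 (t=3), |d|=8 (t=2); sum(t^3 - t) = 30.
        Var[W] = n(n+1)(2n+1)/24 - sum(t^3-t)/48 = 1224/24 - 30/48 = 50.375.
        z = (W - E[W]) / sqrt(Var[W]) = (14.5 - 18) / 7.0975 = -0.4931.
        Two-sided p = 2*Phi(z) = 0.621921.
Step 6: alpha = 0.1. fail to reject H0.

W+ = 14.5, W- = 21.5, W = min = 14.5, p = 0.621921, fail to reject H0.


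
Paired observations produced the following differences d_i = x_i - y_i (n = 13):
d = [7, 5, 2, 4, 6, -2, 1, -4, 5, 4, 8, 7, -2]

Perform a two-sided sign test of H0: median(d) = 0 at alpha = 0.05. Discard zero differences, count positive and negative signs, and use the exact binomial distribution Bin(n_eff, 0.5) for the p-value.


Step 1: Discard zero differences. Original n = 13; n_eff = number of nonzero differences = 13.
Nonzero differences (with sign): +7, +5, +2, +4, +6, -2, +1, -4, +5, +4, +8, +7, -2
Step 2: Count signs: positive = 10, negative = 3.
Step 3: Under H0: P(positive) = 0.5, so the number of positives S ~ Bin(13, 0.5).
Step 4: Two-sided exact p-value = sum of Bin(13,0.5) probabilities at or below the observed probability = 0.092285.
Step 5: alpha = 0.05. fail to reject H0.

n_eff = 13, pos = 10, neg = 3, p = 0.092285, fail to reject H0.


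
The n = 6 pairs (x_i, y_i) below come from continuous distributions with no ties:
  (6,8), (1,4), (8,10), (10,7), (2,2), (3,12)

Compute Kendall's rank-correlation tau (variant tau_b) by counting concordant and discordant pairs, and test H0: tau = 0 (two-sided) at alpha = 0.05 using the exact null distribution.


Step 1: Enumerate the 15 unordered pairs (i,j) with i<j and classify each by sign(x_j-x_i) * sign(y_j-y_i).
  (1,2):dx=-5,dy=-4->C; (1,3):dx=+2,dy=+2->C; (1,4):dx=+4,dy=-1->D; (1,5):dx=-4,dy=-6->C
  (1,6):dx=-3,dy=+4->D; (2,3):dx=+7,dy=+6->C; (2,4):dx=+9,dy=+3->C; (2,5):dx=+1,dy=-2->D
  (2,6):dx=+2,dy=+8->C; (3,4):dx=+2,dy=-3->D; (3,5):dx=-6,dy=-8->C; (3,6):dx=-5,dy=+2->D
  (4,5):dx=-8,dy=-5->C; (4,6):dx=-7,dy=+5->D; (5,6):dx=+1,dy=+10->C
Step 2: C = 9, D = 6, total pairs = 15.
Step 3: tau = (C - D)/(n(n-1)/2) = (9 - 6)/15 = 0.200000.
Step 4: Exact two-sided p-value (enumerate n! = 720 permutations of y under H0): p = 0.719444.
Step 5: alpha = 0.05. fail to reject H0.

tau_b = 0.2000 (C=9, D=6), p = 0.719444, fail to reject H0.


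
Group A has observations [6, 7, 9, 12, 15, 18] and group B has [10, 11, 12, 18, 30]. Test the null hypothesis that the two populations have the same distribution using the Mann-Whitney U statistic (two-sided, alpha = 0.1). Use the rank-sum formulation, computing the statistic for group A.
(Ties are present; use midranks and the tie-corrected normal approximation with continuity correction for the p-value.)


Step 1: Combine and sort all 11 observations; assign midranks.
sorted (value, group): (6,X), (7,X), (9,X), (10,Y), (11,Y), (12,X), (12,Y), (15,X), (18,X), (18,Y), (30,Y)
ranks: 6->1, 7->2, 9->3, 10->4, 11->5, 12->6.5, 12->6.5, 15->8, 18->9.5, 18->9.5, 30->11
Step 2: Rank sum for X: R1 = 1 + 2 + 3 + 6.5 + 8 + 9.5 = 30.
Step 3: U_X = R1 - n1(n1+1)/2 = 30 - 6*7/2 = 30 - 21 = 9.
       U_Y = n1*n2 - U_X = 30 - 9 = 21.
Step 4: Ties are present, so use the tie-corrected normal approximation (with continuity correction) for the p-value.
Step 5: p-value = 0.313093; compare to alpha = 0.1. fail to reject H0.

U_X = 9, p = 0.313093, fail to reject H0 at alpha = 0.1.


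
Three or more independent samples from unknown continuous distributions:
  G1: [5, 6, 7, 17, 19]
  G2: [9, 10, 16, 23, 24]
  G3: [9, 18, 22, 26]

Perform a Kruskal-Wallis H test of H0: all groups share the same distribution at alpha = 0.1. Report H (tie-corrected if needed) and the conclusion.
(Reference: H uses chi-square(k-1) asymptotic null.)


Step 1: Combine all N = 14 observations and assign midranks.
sorted (value, group, rank): (5,G1,1), (6,G1,2), (7,G1,3), (9,G2,4.5), (9,G3,4.5), (10,G2,6), (16,G2,7), (17,G1,8), (18,G3,9), (19,G1,10), (22,G3,11), (23,G2,12), (24,G2,13), (26,G3,14)
Step 2: Sum ranks within each group.
R_1 = 24 (n_1 = 5)
R_2 = 42.5 (n_2 = 5)
R_3 = 38.5 (n_3 = 4)
Step 3: H = 12/(N(N+1)) * sum(R_i^2/n_i) - 3(N+1)
     = 12/(14*15) * (24^2/5 + 42.5^2/5 + 38.5^2/4) - 3*15
     = 0.057143 * 847.013 - 45
     = 3.400714.
Step 4: Ties present; correction factor C = 1 - 6/(14^3 - 14) = 0.997802. Corrected H = 3.400714 / 0.997802 = 3.408205.
Step 5: Under H0, H ~ chi^2(2); p-value = 0.181936.
Step 6: alpha = 0.1. fail to reject H0.

H = 3.4082, df = 2, p = 0.181936, fail to reject H0.


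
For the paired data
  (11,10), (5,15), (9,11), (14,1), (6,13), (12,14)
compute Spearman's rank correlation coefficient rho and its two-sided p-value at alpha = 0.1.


Step 1: Rank x and y separately (midranks; no ties here).
rank(x): 11->4, 5->1, 9->3, 14->6, 6->2, 12->5
rank(y): 10->2, 15->6, 11->3, 1->1, 13->4, 14->5
Step 2: d_i = R_x(i) - R_y(i); compute d_i^2.
  (4-2)^2=4, (1-6)^2=25, (3-3)^2=0, (6-1)^2=25, (2-4)^2=4, (5-5)^2=0
sum(d^2) = 58.
Step 3: rho = 1 - 6*58 / (6*(6^2 - 1)) = 1 - 348/210 = -0.657143.
Step 4: Under H0, t = rho * sqrt((n-2)/(1-rho^2)) = -1.7436 ~ t(4).
Step 5: Two-sided p-value from the t-distribution with 4 df = 0.156175.
Step 6: alpha = 0.1. fail to reject H0.

rho = -0.6571, p = 0.156175, fail to reject H0 at alpha = 0.1.


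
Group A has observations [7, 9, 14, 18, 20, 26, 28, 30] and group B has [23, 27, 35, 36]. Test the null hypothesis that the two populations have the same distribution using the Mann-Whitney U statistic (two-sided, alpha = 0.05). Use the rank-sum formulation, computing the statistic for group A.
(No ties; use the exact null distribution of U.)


Step 1: Combine and sort all 12 observations; assign midranks.
sorted (value, group): (7,X), (9,X), (14,X), (18,X), (20,X), (23,Y), (26,X), (27,Y), (28,X), (30,X), (35,Y), (36,Y)
ranks: 7->1, 9->2, 14->3, 18->4, 20->5, 23->6, 26->7, 27->8, 28->9, 30->10, 35->11, 36->12
Step 2: Rank sum for X: R1 = 1 + 2 + 3 + 4 + 5 + 7 + 9 + 10 = 41.
Step 3: U_X = R1 - n1(n1+1)/2 = 41 - 8*9/2 = 41 - 36 = 5.
       U_Y = n1*n2 - U_X = 32 - 5 = 27.
Step 4: No ties, so the exact null distribution of U (based on enumerating the C(12,8) = 495 equally likely rank assignments) gives the two-sided p-value.
Step 5: p-value = 0.072727; compare to alpha = 0.05. fail to reject H0.

U_X = 5, p = 0.072727, fail to reject H0 at alpha = 0.05.


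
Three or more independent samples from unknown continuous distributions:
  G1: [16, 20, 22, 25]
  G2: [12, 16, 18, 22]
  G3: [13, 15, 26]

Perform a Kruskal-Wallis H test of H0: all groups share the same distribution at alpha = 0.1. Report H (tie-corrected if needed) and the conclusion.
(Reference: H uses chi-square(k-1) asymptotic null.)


Step 1: Combine all N = 11 observations and assign midranks.
sorted (value, group, rank): (12,G2,1), (13,G3,2), (15,G3,3), (16,G1,4.5), (16,G2,4.5), (18,G2,6), (20,G1,7), (22,G1,8.5), (22,G2,8.5), (25,G1,10), (26,G3,11)
Step 2: Sum ranks within each group.
R_1 = 30 (n_1 = 4)
R_2 = 20 (n_2 = 4)
R_3 = 16 (n_3 = 3)
Step 3: H = 12/(N(N+1)) * sum(R_i^2/n_i) - 3(N+1)
     = 12/(11*12) * (30^2/4 + 20^2/4 + 16^2/3) - 3*12
     = 0.090909 * 410.333 - 36
     = 1.303030.
Step 4: Ties present; correction factor C = 1 - 12/(11^3 - 11) = 0.990909. Corrected H = 1.303030 / 0.990909 = 1.314985.
Step 5: Under H0, H ~ chi^2(2); p-value = 0.518149.
Step 6: alpha = 0.1. fail to reject H0.

H = 1.3150, df = 2, p = 0.518149, fail to reject H0.


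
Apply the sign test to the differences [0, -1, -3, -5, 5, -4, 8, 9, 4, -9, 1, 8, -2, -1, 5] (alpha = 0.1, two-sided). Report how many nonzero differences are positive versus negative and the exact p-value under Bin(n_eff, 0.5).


Step 1: Discard zero differences. Original n = 15; n_eff = number of nonzero differences = 14.
Nonzero differences (with sign): -1, -3, -5, +5, -4, +8, +9, +4, -9, +1, +8, -2, -1, +5
Step 2: Count signs: positive = 7, negative = 7.
Step 3: Under H0: P(positive) = 0.5, so the number of positives S ~ Bin(14, 0.5).
Step 4: Two-sided exact p-value = sum of Bin(14,0.5) probabilities at or below the observed probability = 1.000000.
Step 5: alpha = 0.1. fail to reject H0.

n_eff = 14, pos = 7, neg = 7, p = 1.000000, fail to reject H0.


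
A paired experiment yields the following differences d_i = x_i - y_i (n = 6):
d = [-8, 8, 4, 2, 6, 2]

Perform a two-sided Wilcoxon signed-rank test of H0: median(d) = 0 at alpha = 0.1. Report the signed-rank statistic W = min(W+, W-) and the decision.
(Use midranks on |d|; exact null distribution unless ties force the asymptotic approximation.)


Step 1: Drop any zero differences (none here) and take |d_i|.
|d| = [8, 8, 4, 2, 6, 2]
Step 2: Midrank |d_i| (ties get averaged ranks).
ranks: |8|->5.5, |8|->5.5, |4|->3, |2|->1.5, |6|->4, |2|->1.5
Step 3: Attach original signs; sum ranks with positive sign and with negative sign.
W+ = 5.5 + 3 + 1.5 + 4 + 1.5 = 15.5
W- = 5.5 = 5.5
(Check: W+ + W- = 21 should equal n(n+1)/2 = 21.)
Step 4: Test statistic W = min(W+, W-) = 5.5.
Step 5: Ties in |d|, so use the tie-corrected normal approximation.
        E[W] = n(n+1)/4 = 6*7/4 = 10.5.
        Tie groups: |d|=2 (t=2), |d|=8 (t=2); sum(t^3 - t) = 12.
        Var[W] = n(n+1)(2n+1)/24 - sum(t^3-t)/48 = 546/24 - 12/48 = 22.5.
        z = (W - E[W]) / sqrt(Var[W]) = (5.5 - 10.5) / 4.7434 = -1.0541.
        Two-sided p = 2*Phi(z) = 0.291841.
Step 6: alpha = 0.1. fail to reject H0.

W+ = 15.5, W- = 5.5, W = min = 5.5, p = 0.291841, fail to reject H0.


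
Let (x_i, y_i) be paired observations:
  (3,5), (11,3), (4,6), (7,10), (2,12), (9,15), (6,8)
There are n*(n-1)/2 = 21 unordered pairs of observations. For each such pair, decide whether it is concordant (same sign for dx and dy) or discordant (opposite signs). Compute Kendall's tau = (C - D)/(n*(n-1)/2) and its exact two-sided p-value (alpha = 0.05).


Step 1: Enumerate the 21 unordered pairs (i,j) with i<j and classify each by sign(x_j-x_i) * sign(y_j-y_i).
  (1,2):dx=+8,dy=-2->D; (1,3):dx=+1,dy=+1->C; (1,4):dx=+4,dy=+5->C; (1,5):dx=-1,dy=+7->D
  (1,6):dx=+6,dy=+10->C; (1,7):dx=+3,dy=+3->C; (2,3):dx=-7,dy=+3->D; (2,4):dx=-4,dy=+7->D
  (2,5):dx=-9,dy=+9->D; (2,6):dx=-2,dy=+12->D; (2,7):dx=-5,dy=+5->D; (3,4):dx=+3,dy=+4->C
  (3,5):dx=-2,dy=+6->D; (3,6):dx=+5,dy=+9->C; (3,7):dx=+2,dy=+2->C; (4,5):dx=-5,dy=+2->D
  (4,6):dx=+2,dy=+5->C; (4,7):dx=-1,dy=-2->C; (5,6):dx=+7,dy=+3->C; (5,7):dx=+4,dy=-4->D
  (6,7):dx=-3,dy=-7->C
Step 2: C = 11, D = 10, total pairs = 21.
Step 3: tau = (C - D)/(n(n-1)/2) = (11 - 10)/21 = 0.047619.
Step 4: Exact two-sided p-value (enumerate n! = 5040 permutations of y under H0): p = 1.000000.
Step 5: alpha = 0.05. fail to reject H0.

tau_b = 0.0476 (C=11, D=10), p = 1.000000, fail to reject H0.


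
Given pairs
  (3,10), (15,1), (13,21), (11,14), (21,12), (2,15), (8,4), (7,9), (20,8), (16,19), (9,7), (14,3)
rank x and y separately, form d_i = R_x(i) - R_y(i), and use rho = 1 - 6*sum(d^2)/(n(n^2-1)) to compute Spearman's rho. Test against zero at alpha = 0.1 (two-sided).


Step 1: Rank x and y separately (midranks; no ties here).
rank(x): 3->2, 15->9, 13->7, 11->6, 21->12, 2->1, 8->4, 7->3, 20->11, 16->10, 9->5, 14->8
rank(y): 10->7, 1->1, 21->12, 14->9, 12->8, 15->10, 4->3, 9->6, 8->5, 19->11, 7->4, 3->2
Step 2: d_i = R_x(i) - R_y(i); compute d_i^2.
  (2-7)^2=25, (9-1)^2=64, (7-12)^2=25, (6-9)^2=9, (12-8)^2=16, (1-10)^2=81, (4-3)^2=1, (3-6)^2=9, (11-5)^2=36, (10-11)^2=1, (5-4)^2=1, (8-2)^2=36
sum(d^2) = 304.
Step 3: rho = 1 - 6*304 / (12*(12^2 - 1)) = 1 - 1824/1716 = -0.062937.
Step 4: Under H0, t = rho * sqrt((n-2)/(1-rho^2)) = -0.1994 ~ t(10).
Step 5: Two-sided p-value from the t-distribution with 10 df = 0.845931.
Step 6: alpha = 0.1. fail to reject H0.

rho = -0.0629, p = 0.845931, fail to reject H0 at alpha = 0.1.


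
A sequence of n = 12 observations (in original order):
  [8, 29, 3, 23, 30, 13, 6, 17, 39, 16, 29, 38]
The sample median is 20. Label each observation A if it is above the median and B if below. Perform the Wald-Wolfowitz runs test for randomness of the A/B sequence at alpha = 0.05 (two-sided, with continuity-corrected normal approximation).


Step 1: Compute median = 20; label A = above, B = below.
Labels in order: BABAABBBABAA  (n_A = 6, n_B = 6)
Step 2: Count runs R = 8.
Step 3: Under H0 (random ordering), E[R] = 2*n_A*n_B/(n_A+n_B) + 1 = 2*6*6/12 + 1 = 7.0000.
        Var[R] = 2*n_A*n_B*(2*n_A*n_B - n_A - n_B) / ((n_A+n_B)^2 * (n_A+n_B-1)) = 4320/1584 = 2.7273.
        SD[R] = 1.6514.
Step 4: Continuity-corrected z = (R - 0.5 - E[R]) / SD[R] = (8 - 0.5 - 7.0000) / 1.6514 = 0.3028.
Step 5: Two-sided p-value via normal approximation = 2*(1 - Phi(|z|)) = 0.762069.
Step 6: alpha = 0.05. fail to reject H0.

R = 8, z = 0.3028, p = 0.762069, fail to reject H0.


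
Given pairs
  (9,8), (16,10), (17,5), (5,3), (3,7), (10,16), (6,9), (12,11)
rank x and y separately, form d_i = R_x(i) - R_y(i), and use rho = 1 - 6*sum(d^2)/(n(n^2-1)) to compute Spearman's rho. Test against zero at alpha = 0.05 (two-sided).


Step 1: Rank x and y separately (midranks; no ties here).
rank(x): 9->4, 16->7, 17->8, 5->2, 3->1, 10->5, 6->3, 12->6
rank(y): 8->4, 10->6, 5->2, 3->1, 7->3, 16->8, 9->5, 11->7
Step 2: d_i = R_x(i) - R_y(i); compute d_i^2.
  (4-4)^2=0, (7-6)^2=1, (8-2)^2=36, (2-1)^2=1, (1-3)^2=4, (5-8)^2=9, (3-5)^2=4, (6-7)^2=1
sum(d^2) = 56.
Step 3: rho = 1 - 6*56 / (8*(8^2 - 1)) = 1 - 336/504 = 0.333333.
Step 4: Under H0, t = rho * sqrt((n-2)/(1-rho^2)) = 0.8660 ~ t(6).
Step 5: Two-sided p-value from the t-distribution with 6 df = 0.419753.
Step 6: alpha = 0.05. fail to reject H0.

rho = 0.3333, p = 0.419753, fail to reject H0 at alpha = 0.05.


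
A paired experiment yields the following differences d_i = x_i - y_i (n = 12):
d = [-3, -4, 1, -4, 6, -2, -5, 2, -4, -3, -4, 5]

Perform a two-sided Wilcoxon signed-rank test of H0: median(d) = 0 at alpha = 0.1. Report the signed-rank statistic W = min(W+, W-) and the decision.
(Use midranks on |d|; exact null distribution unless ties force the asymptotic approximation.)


Step 1: Drop any zero differences (none here) and take |d_i|.
|d| = [3, 4, 1, 4, 6, 2, 5, 2, 4, 3, 4, 5]
Step 2: Midrank |d_i| (ties get averaged ranks).
ranks: |3|->4.5, |4|->7.5, |1|->1, |4|->7.5, |6|->12, |2|->2.5, |5|->10.5, |2|->2.5, |4|->7.5, |3|->4.5, |4|->7.5, |5|->10.5
Step 3: Attach original signs; sum ranks with positive sign and with negative sign.
W+ = 1 + 12 + 2.5 + 10.5 = 26
W- = 4.5 + 7.5 + 7.5 + 2.5 + 10.5 + 7.5 + 4.5 + 7.5 = 52
(Check: W+ + W- = 78 should equal n(n+1)/2 = 78.)
Step 4: Test statistic W = min(W+, W-) = 26.
Step 5: Ties in |d|, so use the tie-corrected normal approximation.
        E[W] = n(n+1)/4 = 12*13/4 = 39.
        Tie groups: |d|=2 (t=2), |d|=3 (t=2), |d|=4 (t=4), |d|=5 (t=2); sum(t^3 - t) = 78.
        Var[W] = n(n+1)(2n+1)/24 - sum(t^3-t)/48 = 3900/24 - 78/48 = 160.875.
        z = (W - E[W]) / sqrt(Var[W]) = (26 - 39) / 12.6837 = -1.0249.
        Two-sided p = 2*Phi(z) = 0.305391.
Step 6: alpha = 0.1. fail to reject H0.

W+ = 26, W- = 52, W = min = 26, p = 0.305391, fail to reject H0.


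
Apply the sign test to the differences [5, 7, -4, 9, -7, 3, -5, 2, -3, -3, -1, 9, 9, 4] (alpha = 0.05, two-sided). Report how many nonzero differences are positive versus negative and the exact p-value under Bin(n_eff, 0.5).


Step 1: Discard zero differences. Original n = 14; n_eff = number of nonzero differences = 14.
Nonzero differences (with sign): +5, +7, -4, +9, -7, +3, -5, +2, -3, -3, -1, +9, +9, +4
Step 2: Count signs: positive = 8, negative = 6.
Step 3: Under H0: P(positive) = 0.5, so the number of positives S ~ Bin(14, 0.5).
Step 4: Two-sided exact p-value = sum of Bin(14,0.5) probabilities at or below the observed probability = 0.790527.
Step 5: alpha = 0.05. fail to reject H0.

n_eff = 14, pos = 8, neg = 6, p = 0.790527, fail to reject H0.


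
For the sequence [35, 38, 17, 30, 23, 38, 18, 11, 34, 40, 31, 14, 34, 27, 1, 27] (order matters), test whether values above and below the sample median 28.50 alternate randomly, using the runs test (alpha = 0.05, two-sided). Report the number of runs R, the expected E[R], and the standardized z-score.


Step 1: Compute median = 28.50; label A = above, B = below.
Labels in order: AABABABBAAABABBB  (n_A = 8, n_B = 8)
Step 2: Count runs R = 10.
Step 3: Under H0 (random ordering), E[R] = 2*n_A*n_B/(n_A+n_B) + 1 = 2*8*8/16 + 1 = 9.0000.
        Var[R] = 2*n_A*n_B*(2*n_A*n_B - n_A - n_B) / ((n_A+n_B)^2 * (n_A+n_B-1)) = 14336/3840 = 3.7333.
        SD[R] = 1.9322.
Step 4: Continuity-corrected z = (R - 0.5 - E[R]) / SD[R] = (10 - 0.5 - 9.0000) / 1.9322 = 0.2588.
Step 5: Two-sided p-value via normal approximation = 2*(1 - Phi(|z|)) = 0.795809.
Step 6: alpha = 0.05. fail to reject H0.

R = 10, z = 0.2588, p = 0.795809, fail to reject H0.


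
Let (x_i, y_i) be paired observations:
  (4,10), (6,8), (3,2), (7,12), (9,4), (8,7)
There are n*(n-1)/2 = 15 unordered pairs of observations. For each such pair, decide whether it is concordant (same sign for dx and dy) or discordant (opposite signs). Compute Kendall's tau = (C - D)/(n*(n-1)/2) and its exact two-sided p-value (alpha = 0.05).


Step 1: Enumerate the 15 unordered pairs (i,j) with i<j and classify each by sign(x_j-x_i) * sign(y_j-y_i).
  (1,2):dx=+2,dy=-2->D; (1,3):dx=-1,dy=-8->C; (1,4):dx=+3,dy=+2->C; (1,5):dx=+5,dy=-6->D
  (1,6):dx=+4,dy=-3->D; (2,3):dx=-3,dy=-6->C; (2,4):dx=+1,dy=+4->C; (2,5):dx=+3,dy=-4->D
  (2,6):dx=+2,dy=-1->D; (3,4):dx=+4,dy=+10->C; (3,5):dx=+6,dy=+2->C; (3,6):dx=+5,dy=+5->C
  (4,5):dx=+2,dy=-8->D; (4,6):dx=+1,dy=-5->D; (5,6):dx=-1,dy=+3->D
Step 2: C = 7, D = 8, total pairs = 15.
Step 3: tau = (C - D)/(n(n-1)/2) = (7 - 8)/15 = -0.066667.
Step 4: Exact two-sided p-value (enumerate n! = 720 permutations of y under H0): p = 1.000000.
Step 5: alpha = 0.05. fail to reject H0.

tau_b = -0.0667 (C=7, D=8), p = 1.000000, fail to reject H0.


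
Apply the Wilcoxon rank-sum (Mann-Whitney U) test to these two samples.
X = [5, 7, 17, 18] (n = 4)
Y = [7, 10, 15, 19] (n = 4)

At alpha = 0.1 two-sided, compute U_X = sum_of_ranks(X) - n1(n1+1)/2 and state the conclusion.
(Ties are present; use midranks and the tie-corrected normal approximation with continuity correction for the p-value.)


Step 1: Combine and sort all 8 observations; assign midranks.
sorted (value, group): (5,X), (7,X), (7,Y), (10,Y), (15,Y), (17,X), (18,X), (19,Y)
ranks: 5->1, 7->2.5, 7->2.5, 10->4, 15->5, 17->6, 18->7, 19->8
Step 2: Rank sum for X: R1 = 1 + 2.5 + 6 + 7 = 16.5.
Step 3: U_X = R1 - n1(n1+1)/2 = 16.5 - 4*5/2 = 16.5 - 10 = 6.5.
       U_Y = n1*n2 - U_X = 16 - 6.5 = 9.5.
Step 4: Ties are present, so use the tie-corrected normal approximation (with continuity correction) for the p-value.
Step 5: p-value = 0.771503; compare to alpha = 0.1. fail to reject H0.

U_X = 6.5, p = 0.771503, fail to reject H0 at alpha = 0.1.


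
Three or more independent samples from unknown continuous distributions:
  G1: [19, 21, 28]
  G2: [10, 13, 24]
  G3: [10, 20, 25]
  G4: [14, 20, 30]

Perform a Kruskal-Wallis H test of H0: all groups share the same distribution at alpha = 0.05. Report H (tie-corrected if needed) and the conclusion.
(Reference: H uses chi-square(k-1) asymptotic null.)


Step 1: Combine all N = 12 observations and assign midranks.
sorted (value, group, rank): (10,G2,1.5), (10,G3,1.5), (13,G2,3), (14,G4,4), (19,G1,5), (20,G3,6.5), (20,G4,6.5), (21,G1,8), (24,G2,9), (25,G3,10), (28,G1,11), (30,G4,12)
Step 2: Sum ranks within each group.
R_1 = 24 (n_1 = 3)
R_2 = 13.5 (n_2 = 3)
R_3 = 18 (n_3 = 3)
R_4 = 22.5 (n_4 = 3)
Step 3: H = 12/(N(N+1)) * sum(R_i^2/n_i) - 3(N+1)
     = 12/(12*13) * (24^2/3 + 13.5^2/3 + 18^2/3 + 22.5^2/3) - 3*13
     = 0.076923 * 529.5 - 39
     = 1.730769.
Step 4: Ties present; correction factor C = 1 - 12/(12^3 - 12) = 0.993007. Corrected H = 1.730769 / 0.993007 = 1.742958.
Step 5: Under H0, H ~ chi^2(3); p-value = 0.627426.
Step 6: alpha = 0.05. fail to reject H0.

H = 1.7430, df = 3, p = 0.627426, fail to reject H0.


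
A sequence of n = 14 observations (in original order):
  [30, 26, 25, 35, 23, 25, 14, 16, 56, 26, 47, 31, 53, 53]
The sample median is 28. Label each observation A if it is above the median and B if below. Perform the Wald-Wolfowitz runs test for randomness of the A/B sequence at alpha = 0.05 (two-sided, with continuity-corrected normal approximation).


Step 1: Compute median = 28; label A = above, B = below.
Labels in order: ABBABBBBABAAAA  (n_A = 7, n_B = 7)
Step 2: Count runs R = 7.
Step 3: Under H0 (random ordering), E[R] = 2*n_A*n_B/(n_A+n_B) + 1 = 2*7*7/14 + 1 = 8.0000.
        Var[R] = 2*n_A*n_B*(2*n_A*n_B - n_A - n_B) / ((n_A+n_B)^2 * (n_A+n_B-1)) = 8232/2548 = 3.2308.
        SD[R] = 1.7974.
Step 4: Continuity-corrected z = (R + 0.5 - E[R]) / SD[R] = (7 + 0.5 - 8.0000) / 1.7974 = -0.2782.
Step 5: Two-sided p-value via normal approximation = 2*(1 - Phi(|z|)) = 0.780879.
Step 6: alpha = 0.05. fail to reject H0.

R = 7, z = -0.2782, p = 0.780879, fail to reject H0.


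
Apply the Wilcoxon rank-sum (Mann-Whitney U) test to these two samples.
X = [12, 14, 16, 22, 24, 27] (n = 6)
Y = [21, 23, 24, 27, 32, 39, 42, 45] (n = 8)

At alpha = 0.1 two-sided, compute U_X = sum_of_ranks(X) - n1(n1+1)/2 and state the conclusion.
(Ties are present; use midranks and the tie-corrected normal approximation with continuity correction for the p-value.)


Step 1: Combine and sort all 14 observations; assign midranks.
sorted (value, group): (12,X), (14,X), (16,X), (21,Y), (22,X), (23,Y), (24,X), (24,Y), (27,X), (27,Y), (32,Y), (39,Y), (42,Y), (45,Y)
ranks: 12->1, 14->2, 16->3, 21->4, 22->5, 23->6, 24->7.5, 24->7.5, 27->9.5, 27->9.5, 32->11, 39->12, 42->13, 45->14
Step 2: Rank sum for X: R1 = 1 + 2 + 3 + 5 + 7.5 + 9.5 = 28.
Step 3: U_X = R1 - n1(n1+1)/2 = 28 - 6*7/2 = 28 - 21 = 7.
       U_Y = n1*n2 - U_X = 48 - 7 = 41.
Step 4: Ties are present, so use the tie-corrected normal approximation (with continuity correction) for the p-value.
Step 5: p-value = 0.032774; compare to alpha = 0.1. reject H0.

U_X = 7, p = 0.032774, reject H0 at alpha = 0.1.


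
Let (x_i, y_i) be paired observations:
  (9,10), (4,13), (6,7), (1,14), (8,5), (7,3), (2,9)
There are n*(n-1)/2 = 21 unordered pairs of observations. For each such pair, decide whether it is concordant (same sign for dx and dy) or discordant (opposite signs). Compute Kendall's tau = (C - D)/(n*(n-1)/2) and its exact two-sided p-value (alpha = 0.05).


Step 1: Enumerate the 21 unordered pairs (i,j) with i<j and classify each by sign(x_j-x_i) * sign(y_j-y_i).
  (1,2):dx=-5,dy=+3->D; (1,3):dx=-3,dy=-3->C; (1,4):dx=-8,dy=+4->D; (1,5):dx=-1,dy=-5->C
  (1,6):dx=-2,dy=-7->C; (1,7):dx=-7,dy=-1->C; (2,3):dx=+2,dy=-6->D; (2,4):dx=-3,dy=+1->D
  (2,5):dx=+4,dy=-8->D; (2,6):dx=+3,dy=-10->D; (2,7):dx=-2,dy=-4->C; (3,4):dx=-5,dy=+7->D
  (3,5):dx=+2,dy=-2->D; (3,6):dx=+1,dy=-4->D; (3,7):dx=-4,dy=+2->D; (4,5):dx=+7,dy=-9->D
  (4,6):dx=+6,dy=-11->D; (4,7):dx=+1,dy=-5->D; (5,6):dx=-1,dy=-2->C; (5,7):dx=-6,dy=+4->D
  (6,7):dx=-5,dy=+6->D
Step 2: C = 6, D = 15, total pairs = 21.
Step 3: tau = (C - D)/(n(n-1)/2) = (6 - 15)/21 = -0.428571.
Step 4: Exact two-sided p-value (enumerate n! = 5040 permutations of y under H0): p = 0.238889.
Step 5: alpha = 0.05. fail to reject H0.

tau_b = -0.4286 (C=6, D=15), p = 0.238889, fail to reject H0.


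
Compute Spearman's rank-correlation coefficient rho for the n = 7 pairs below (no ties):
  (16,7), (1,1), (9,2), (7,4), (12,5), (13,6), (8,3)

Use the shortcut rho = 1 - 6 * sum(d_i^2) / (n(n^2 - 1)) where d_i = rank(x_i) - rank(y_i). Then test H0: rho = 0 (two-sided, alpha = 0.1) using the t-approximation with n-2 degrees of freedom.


Step 1: Rank x and y separately (midranks; no ties here).
rank(x): 16->7, 1->1, 9->4, 7->2, 12->5, 13->6, 8->3
rank(y): 7->7, 1->1, 2->2, 4->4, 5->5, 6->6, 3->3
Step 2: d_i = R_x(i) - R_y(i); compute d_i^2.
  (7-7)^2=0, (1-1)^2=0, (4-2)^2=4, (2-4)^2=4, (5-5)^2=0, (6-6)^2=0, (3-3)^2=0
sum(d^2) = 8.
Step 3: rho = 1 - 6*8 / (7*(7^2 - 1)) = 1 - 48/336 = 0.857143.
Step 4: Under H0, t = rho * sqrt((n-2)/(1-rho^2)) = 3.7210 ~ t(5).
Step 5: Two-sided p-value from the t-distribution with 5 df = 0.013697.
Step 6: alpha = 0.1. reject H0.

rho = 0.8571, p = 0.013697, reject H0 at alpha = 0.1.


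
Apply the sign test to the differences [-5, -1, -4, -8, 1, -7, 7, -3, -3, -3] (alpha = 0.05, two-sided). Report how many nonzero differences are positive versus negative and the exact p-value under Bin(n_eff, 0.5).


Step 1: Discard zero differences. Original n = 10; n_eff = number of nonzero differences = 10.
Nonzero differences (with sign): -5, -1, -4, -8, +1, -7, +7, -3, -3, -3
Step 2: Count signs: positive = 2, negative = 8.
Step 3: Under H0: P(positive) = 0.5, so the number of positives S ~ Bin(10, 0.5).
Step 4: Two-sided exact p-value = sum of Bin(10,0.5) probabilities at or below the observed probability = 0.109375.
Step 5: alpha = 0.05. fail to reject H0.

n_eff = 10, pos = 2, neg = 8, p = 0.109375, fail to reject H0.


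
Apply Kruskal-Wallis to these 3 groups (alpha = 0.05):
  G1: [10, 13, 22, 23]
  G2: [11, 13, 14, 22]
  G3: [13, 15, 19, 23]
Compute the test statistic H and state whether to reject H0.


Step 1: Combine all N = 12 observations and assign midranks.
sorted (value, group, rank): (10,G1,1), (11,G2,2), (13,G1,4), (13,G2,4), (13,G3,4), (14,G2,6), (15,G3,7), (19,G3,8), (22,G1,9.5), (22,G2,9.5), (23,G1,11.5), (23,G3,11.5)
Step 2: Sum ranks within each group.
R_1 = 26 (n_1 = 4)
R_2 = 21.5 (n_2 = 4)
R_3 = 30.5 (n_3 = 4)
Step 3: H = 12/(N(N+1)) * sum(R_i^2/n_i) - 3(N+1)
     = 12/(12*13) * (26^2/4 + 21.5^2/4 + 30.5^2/4) - 3*13
     = 0.076923 * 517.125 - 39
     = 0.778846.
Step 4: Ties present; correction factor C = 1 - 36/(12^3 - 12) = 0.979021. Corrected H = 0.778846 / 0.979021 = 0.795536.
Step 5: Under H0, H ~ chi^2(2); p-value = 0.671818.
Step 6: alpha = 0.05. fail to reject H0.

H = 0.7955, df = 2, p = 0.671818, fail to reject H0.


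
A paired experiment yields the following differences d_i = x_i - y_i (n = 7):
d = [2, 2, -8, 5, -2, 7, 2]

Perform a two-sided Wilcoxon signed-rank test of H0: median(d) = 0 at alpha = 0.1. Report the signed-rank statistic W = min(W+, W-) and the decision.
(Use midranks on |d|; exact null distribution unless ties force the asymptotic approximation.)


Step 1: Drop any zero differences (none here) and take |d_i|.
|d| = [2, 2, 8, 5, 2, 7, 2]
Step 2: Midrank |d_i| (ties get averaged ranks).
ranks: |2|->2.5, |2|->2.5, |8|->7, |5|->5, |2|->2.5, |7|->6, |2|->2.5
Step 3: Attach original signs; sum ranks with positive sign and with negative sign.
W+ = 2.5 + 2.5 + 5 + 6 + 2.5 = 18.5
W- = 7 + 2.5 = 9.5
(Check: W+ + W- = 28 should equal n(n+1)/2 = 28.)
Step 4: Test statistic W = min(W+, W-) = 9.5.
Step 5: Ties in |d|, so use the tie-corrected normal approximation.
        E[W] = n(n+1)/4 = 7*8/4 = 14.
        Tie groups: |d|=2 (t=4); sum(t^3 - t) = 60.
        Var[W] = n(n+1)(2n+1)/24 - sum(t^3-t)/48 = 840/24 - 60/48 = 33.75.
        z = (W - E[W]) / sqrt(Var[W]) = (9.5 - 14) / 5.8095 = -0.7746.
        Two-sided p = 2*Phi(z) = 0.438578.
Step 6: alpha = 0.1. fail to reject H0.

W+ = 18.5, W- = 9.5, W = min = 9.5, p = 0.438578, fail to reject H0.


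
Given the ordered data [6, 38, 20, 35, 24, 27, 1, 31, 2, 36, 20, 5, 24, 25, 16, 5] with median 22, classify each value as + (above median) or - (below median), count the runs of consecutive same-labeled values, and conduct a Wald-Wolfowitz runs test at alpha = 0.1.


Step 1: Compute median = 22; label A = above, B = below.
Labels in order: BABAAABABABBAABB  (n_A = 8, n_B = 8)
Step 2: Count runs R = 11.
Step 3: Under H0 (random ordering), E[R] = 2*n_A*n_B/(n_A+n_B) + 1 = 2*8*8/16 + 1 = 9.0000.
        Var[R] = 2*n_A*n_B*(2*n_A*n_B - n_A - n_B) / ((n_A+n_B)^2 * (n_A+n_B-1)) = 14336/3840 = 3.7333.
        SD[R] = 1.9322.
Step 4: Continuity-corrected z = (R - 0.5 - E[R]) / SD[R] = (11 - 0.5 - 9.0000) / 1.9322 = 0.7763.
Step 5: Two-sided p-value via normal approximation = 2*(1 - Phi(|z|)) = 0.437558.
Step 6: alpha = 0.1. fail to reject H0.

R = 11, z = 0.7763, p = 0.437558, fail to reject H0.


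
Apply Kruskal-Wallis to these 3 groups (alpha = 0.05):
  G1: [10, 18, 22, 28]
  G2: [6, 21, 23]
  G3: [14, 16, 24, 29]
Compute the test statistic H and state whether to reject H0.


Step 1: Combine all N = 11 observations and assign midranks.
sorted (value, group, rank): (6,G2,1), (10,G1,2), (14,G3,3), (16,G3,4), (18,G1,5), (21,G2,6), (22,G1,7), (23,G2,8), (24,G3,9), (28,G1,10), (29,G3,11)
Step 2: Sum ranks within each group.
R_1 = 24 (n_1 = 4)
R_2 = 15 (n_2 = 3)
R_3 = 27 (n_3 = 4)
Step 3: H = 12/(N(N+1)) * sum(R_i^2/n_i) - 3(N+1)
     = 12/(11*12) * (24^2/4 + 15^2/3 + 27^2/4) - 3*12
     = 0.090909 * 401.25 - 36
     = 0.477273.
Step 4: No ties, so H is used without correction.
Step 5: Under H0, H ~ chi^2(2); p-value = 0.787701.
Step 6: alpha = 0.05. fail to reject H0.

H = 0.4773, df = 2, p = 0.787701, fail to reject H0.


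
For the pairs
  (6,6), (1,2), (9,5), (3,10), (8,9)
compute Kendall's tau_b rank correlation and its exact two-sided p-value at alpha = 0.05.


Step 1: Enumerate the 10 unordered pairs (i,j) with i<j and classify each by sign(x_j-x_i) * sign(y_j-y_i).
  (1,2):dx=-5,dy=-4->C; (1,3):dx=+3,dy=-1->D; (1,4):dx=-3,dy=+4->D; (1,5):dx=+2,dy=+3->C
  (2,3):dx=+8,dy=+3->C; (2,4):dx=+2,dy=+8->C; (2,5):dx=+7,dy=+7->C; (3,4):dx=-6,dy=+5->D
  (3,5):dx=-1,dy=+4->D; (4,5):dx=+5,dy=-1->D
Step 2: C = 5, D = 5, total pairs = 10.
Step 3: tau = (C - D)/(n(n-1)/2) = (5 - 5)/10 = 0.000000.
Step 4: Exact two-sided p-value (enumerate n! = 120 permutations of y under H0): p = 1.000000.
Step 5: alpha = 0.05. fail to reject H0.

tau_b = 0.0000 (C=5, D=5), p = 1.000000, fail to reject H0.


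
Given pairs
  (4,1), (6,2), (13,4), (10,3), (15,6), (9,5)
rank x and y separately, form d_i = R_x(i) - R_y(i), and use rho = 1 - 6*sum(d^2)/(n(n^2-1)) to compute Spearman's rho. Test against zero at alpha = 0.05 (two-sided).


Step 1: Rank x and y separately (midranks; no ties here).
rank(x): 4->1, 6->2, 13->5, 10->4, 15->6, 9->3
rank(y): 1->1, 2->2, 4->4, 3->3, 6->6, 5->5
Step 2: d_i = R_x(i) - R_y(i); compute d_i^2.
  (1-1)^2=0, (2-2)^2=0, (5-4)^2=1, (4-3)^2=1, (6-6)^2=0, (3-5)^2=4
sum(d^2) = 6.
Step 3: rho = 1 - 6*6 / (6*(6^2 - 1)) = 1 - 36/210 = 0.828571.
Step 4: Under H0, t = rho * sqrt((n-2)/(1-rho^2)) = 2.9598 ~ t(4).
Step 5: Two-sided p-value from the t-distribution with 4 df = 0.041563.
Step 6: alpha = 0.05. reject H0.

rho = 0.8286, p = 0.041563, reject H0 at alpha = 0.05.


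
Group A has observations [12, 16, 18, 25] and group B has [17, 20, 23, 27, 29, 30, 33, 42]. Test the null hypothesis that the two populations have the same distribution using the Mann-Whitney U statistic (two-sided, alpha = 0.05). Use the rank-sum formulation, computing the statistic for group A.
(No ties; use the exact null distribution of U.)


Step 1: Combine and sort all 12 observations; assign midranks.
sorted (value, group): (12,X), (16,X), (17,Y), (18,X), (20,Y), (23,Y), (25,X), (27,Y), (29,Y), (30,Y), (33,Y), (42,Y)
ranks: 12->1, 16->2, 17->3, 18->4, 20->5, 23->6, 25->7, 27->8, 29->9, 30->10, 33->11, 42->12
Step 2: Rank sum for X: R1 = 1 + 2 + 4 + 7 = 14.
Step 3: U_X = R1 - n1(n1+1)/2 = 14 - 4*5/2 = 14 - 10 = 4.
       U_Y = n1*n2 - U_X = 32 - 4 = 28.
Step 4: No ties, so the exact null distribution of U (based on enumerating the C(12,4) = 495 equally likely rank assignments) gives the two-sided p-value.
Step 5: p-value = 0.048485; compare to alpha = 0.05. reject H0.

U_X = 4, p = 0.048485, reject H0 at alpha = 0.05.


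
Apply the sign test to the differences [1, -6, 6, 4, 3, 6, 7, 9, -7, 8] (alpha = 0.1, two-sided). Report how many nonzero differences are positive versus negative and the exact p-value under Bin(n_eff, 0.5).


Step 1: Discard zero differences. Original n = 10; n_eff = number of nonzero differences = 10.
Nonzero differences (with sign): +1, -6, +6, +4, +3, +6, +7, +9, -7, +8
Step 2: Count signs: positive = 8, negative = 2.
Step 3: Under H0: P(positive) = 0.5, so the number of positives S ~ Bin(10, 0.5).
Step 4: Two-sided exact p-value = sum of Bin(10,0.5) probabilities at or below the observed probability = 0.109375.
Step 5: alpha = 0.1. fail to reject H0.

n_eff = 10, pos = 8, neg = 2, p = 0.109375, fail to reject H0.
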